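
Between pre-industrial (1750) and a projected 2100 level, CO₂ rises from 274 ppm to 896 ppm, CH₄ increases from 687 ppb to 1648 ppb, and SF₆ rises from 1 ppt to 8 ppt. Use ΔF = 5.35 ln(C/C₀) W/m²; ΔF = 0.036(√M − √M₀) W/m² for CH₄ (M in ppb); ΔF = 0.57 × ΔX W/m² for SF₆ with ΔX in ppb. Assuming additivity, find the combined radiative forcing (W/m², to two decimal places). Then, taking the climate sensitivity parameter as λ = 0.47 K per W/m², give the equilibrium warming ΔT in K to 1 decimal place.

CO₂: 5.35 × ln(896/274) = 5.35 × ln(3.27007) = 5.35 × 1.18481 = 6.3387 W/m².
CH₄: 0.036 × (√1648 − √687) = 0.036 × (40.5956 − 26.2107) = 0.036 × 14.3849 = 0.5179 W/m².
SF₆: Δ = 8 − 1 = 7 ppt = 0.007 ppb; ΔF = 0.57 × 0.007 = 0.0040 W/m².
Total ΔF = 6.3387 + 0.5179 + 0.0040 = 6.8606 W/m².
ΔT = λ ΔF = 0.47 × 6.86 = 3.2242 K.

ΔF = 6.86 W/m²; ΔT = 3.2 K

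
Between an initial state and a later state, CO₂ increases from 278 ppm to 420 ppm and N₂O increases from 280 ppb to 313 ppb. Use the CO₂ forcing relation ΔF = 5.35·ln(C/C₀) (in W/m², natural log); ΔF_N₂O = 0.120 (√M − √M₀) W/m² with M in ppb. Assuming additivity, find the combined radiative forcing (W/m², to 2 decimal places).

ΔF = 2.32 W/m²

CO₂: 5.35 × ln(420/278) = 5.35 × ln(1.51079) = 5.35 × 0.41263 = 2.2076 W/m².
N₂O: 0.120 × (√313 − √280) = 0.120 × (17.6918 − 16.7332) = 0.120 × 0.9586 = 0.1150 W/m².
Total ΔF = 2.2076 + 0.1150 = 2.3226 W/m².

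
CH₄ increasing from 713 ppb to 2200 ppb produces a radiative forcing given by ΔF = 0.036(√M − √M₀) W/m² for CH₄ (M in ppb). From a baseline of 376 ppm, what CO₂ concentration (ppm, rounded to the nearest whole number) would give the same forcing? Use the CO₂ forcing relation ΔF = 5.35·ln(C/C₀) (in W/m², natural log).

C ≈ 431 ppm

CH₄ forcing: 0.036 × (√2200 − √713) = 0.036 × (46.9042 − 26.7021) = 0.036 × 20.2021 = 0.72728 W/m².
Set 5.35 ln(C/376) = 0.72728: ln(C/376) = 0.72728/5.35 = 0.13594, so C = 376 × e^0.13594 = 376 × 1.14561 = 430.75 ppm.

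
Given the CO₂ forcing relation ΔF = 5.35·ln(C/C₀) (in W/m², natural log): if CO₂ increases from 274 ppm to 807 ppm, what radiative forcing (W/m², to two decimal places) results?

ΔF = 5.78 W/m²

CO₂: 5.35 × ln(807/274) = 5.35 × ln(2.94526) = 5.35 × 1.08020 = 5.7791 W/m².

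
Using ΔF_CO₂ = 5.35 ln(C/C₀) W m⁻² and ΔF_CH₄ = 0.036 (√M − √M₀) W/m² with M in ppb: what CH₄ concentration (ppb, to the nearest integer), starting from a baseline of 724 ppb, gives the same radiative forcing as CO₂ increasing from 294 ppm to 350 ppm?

M ≈ 2790 ppb

CO₂ forcing: 5.35 × ln(350/294) = 5.35 × 0.174353 = 0.93279 W/m².
Set 0.036(√M − √724) = 0.93279: √M = 0.93279/0.036 + √724 = 25.9108 + 26.9072 = 52.8180.
M = (52.8180)² = 2789.74 ppb.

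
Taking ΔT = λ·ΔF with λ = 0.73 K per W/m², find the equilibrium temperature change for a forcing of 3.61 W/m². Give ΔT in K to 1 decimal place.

ΔT = 2.6 K

ΔT = λ ΔF = 0.73 × 3.61 = 2.6353 K.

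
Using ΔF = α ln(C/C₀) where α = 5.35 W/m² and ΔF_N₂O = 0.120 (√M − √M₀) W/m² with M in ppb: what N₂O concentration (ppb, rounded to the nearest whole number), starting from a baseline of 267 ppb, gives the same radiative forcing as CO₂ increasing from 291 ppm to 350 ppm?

CO₂ forcing: 5.35 × ln(350/291) = 5.35 × 0.184610 = 0.98766 W/m².
Set 0.120(√M − √267) = 0.98766: √M = 0.98766/0.120 + √267 = 8.2305 + 16.3401 = 24.5706.
M = (24.5706)² = 603.71 ppb.

M ≈ 604 ppb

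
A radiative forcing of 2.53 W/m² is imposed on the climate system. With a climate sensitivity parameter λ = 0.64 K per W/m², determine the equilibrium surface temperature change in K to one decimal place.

ΔT = λ ΔF = 0.64 × 2.53 = 1.6192 K.

ΔT = 1.6 K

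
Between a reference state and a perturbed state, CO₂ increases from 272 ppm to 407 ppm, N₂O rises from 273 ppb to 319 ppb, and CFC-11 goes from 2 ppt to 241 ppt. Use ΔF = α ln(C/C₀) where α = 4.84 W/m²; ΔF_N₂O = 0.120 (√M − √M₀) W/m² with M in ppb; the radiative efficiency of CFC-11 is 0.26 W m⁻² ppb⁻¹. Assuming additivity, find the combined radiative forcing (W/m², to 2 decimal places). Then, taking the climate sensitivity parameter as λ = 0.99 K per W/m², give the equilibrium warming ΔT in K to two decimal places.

ΔF = 2.17 W/m²; ΔT = 2.15 K

CO₂: 4.84 × ln(407/272) = 4.84 × ln(1.49632) = 4.84 × 0.40301 = 1.9506 W/m².
N₂O: 0.120 × (√319 − √273) = 0.120 × (17.8606 − 16.5227) = 0.120 × 1.3379 = 0.1605 W/m².
CFC-11: Δ = 241 − 2 = 239 ppt = 0.239 ppb; ΔF = 0.26 × 0.239 = 0.0621 W/m².
Total ΔF = 1.9506 + 0.1605 + 0.0621 = 2.1732 W/m².
ΔT = λ ΔF = 0.99 × 2.17 = 2.1483 K.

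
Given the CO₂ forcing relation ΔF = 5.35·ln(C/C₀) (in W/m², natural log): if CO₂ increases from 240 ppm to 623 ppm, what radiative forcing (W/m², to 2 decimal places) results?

CO₂ absorption bands are partially saturated, so forcing scales with the logarithm of the concentration ratio.
CO₂: 5.35 × ln(623/240) = 5.35 × ln(2.59583) = 5.35 × 0.95391 = 5.1034 W/m².

ΔF = 5.10 W/m²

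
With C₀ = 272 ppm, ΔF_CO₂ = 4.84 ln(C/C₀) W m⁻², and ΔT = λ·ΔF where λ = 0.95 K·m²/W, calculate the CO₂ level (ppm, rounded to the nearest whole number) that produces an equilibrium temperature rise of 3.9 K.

C ≈ 635 ppm

Required forcing: ΔF = ΔT/λ = 3.9/0.95 = 4.1053 W/m².
Then ln(C/272) = ΔF/4.84 = 4.1053/4.84 = 0.84820.
So C = 272 × e^0.84820 = 272 × 2.33544 = 635.24 ppm.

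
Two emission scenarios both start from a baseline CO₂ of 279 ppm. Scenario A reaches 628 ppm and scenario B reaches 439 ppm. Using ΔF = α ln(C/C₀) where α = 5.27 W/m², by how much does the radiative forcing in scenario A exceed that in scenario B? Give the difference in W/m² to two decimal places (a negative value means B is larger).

ΔF_A = 5.27 ln(628/279) = 5.27 × 0.81133 = 4.2757 W/m².
ΔF_B = 5.27 ln(439/279) = 5.27 × 0.45329 = 2.3888 W/m².
Difference: 4.2757 − 2.3888 = 1.8869 W/m².
(Equivalently, ΔF_A − ΔF_B = 5.27 ln(628/439) = 5.27 × 0.35804 = 1.8869 W/m².)

ΔF_A − ΔF_B = 1.89 W/m²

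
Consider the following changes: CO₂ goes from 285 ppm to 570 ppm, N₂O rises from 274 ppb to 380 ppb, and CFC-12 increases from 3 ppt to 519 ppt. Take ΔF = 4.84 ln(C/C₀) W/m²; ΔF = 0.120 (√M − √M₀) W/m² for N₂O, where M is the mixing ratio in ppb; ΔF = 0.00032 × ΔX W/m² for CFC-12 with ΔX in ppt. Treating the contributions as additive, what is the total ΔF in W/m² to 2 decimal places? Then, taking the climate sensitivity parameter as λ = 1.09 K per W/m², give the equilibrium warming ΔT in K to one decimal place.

CO₂: 4.84 × ln(570/285) = 4.84 × ln(2.00000) = 4.84 × 0.69315 = 3.3548 W/m².
N₂O: 0.120 × (√380 − √274) = 0.120 × (19.4936 − 16.5529) = 0.120 × 2.9407 = 0.3529 W/m².
CFC-12: ΔF = 0.00032 × (519 − 3) = 0.00032 × 516 = 0.1651 W/m².
Total ΔF = 3.3548 + 0.3529 + 0.1651 = 3.8728 W/m².
ΔT = λ ΔF = 1.09 × 3.87 = 4.2183 K.

ΔF = 3.87 W/m²; ΔT = 4.2 K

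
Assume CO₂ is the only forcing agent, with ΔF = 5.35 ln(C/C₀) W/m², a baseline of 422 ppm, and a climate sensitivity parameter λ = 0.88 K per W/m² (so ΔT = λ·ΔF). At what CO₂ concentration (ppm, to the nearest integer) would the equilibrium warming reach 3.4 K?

Required forcing: ΔF = ΔT/λ = 3.4/0.88 = 3.8636 W/m².
Then ln(C/422) = ΔF/5.35 = 3.8636/5.35 = 0.72217.
So C = 422 × e^0.72217 = 422 × 2.05890 = 868.86 ppm.

C ≈ 869 ppm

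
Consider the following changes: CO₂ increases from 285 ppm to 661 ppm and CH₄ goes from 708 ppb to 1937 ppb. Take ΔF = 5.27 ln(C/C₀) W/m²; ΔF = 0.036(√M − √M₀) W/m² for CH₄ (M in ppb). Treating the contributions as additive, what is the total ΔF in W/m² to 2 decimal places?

CO₂: 5.27 × ln(661/285) = 5.27 × ln(2.31930) = 5.27 × 0.84127 = 4.4335 W/m².
CH₄: 0.036 × (√1937 − √708) = 0.036 × (44.0114 − 26.6083) = 0.036 × 17.4031 = 0.6265 W/m².
Total ΔF = 4.4335 + 0.6265 = 5.0600 W/m².

ΔF = 5.06 W/m²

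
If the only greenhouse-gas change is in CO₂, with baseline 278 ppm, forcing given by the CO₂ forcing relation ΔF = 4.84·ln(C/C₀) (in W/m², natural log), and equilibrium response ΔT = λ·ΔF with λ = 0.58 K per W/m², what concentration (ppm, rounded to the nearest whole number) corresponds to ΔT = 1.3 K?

C ≈ 442 ppm

Required forcing: ΔF = ΔT/λ = 1.3/0.58 = 2.2414 W/m².
Then ln(C/278) = ΔF/4.84 = 2.2414/4.84 = 0.46310.
So C = 278 × e^0.46310 = 278 × 1.58899 = 441.74 ppm.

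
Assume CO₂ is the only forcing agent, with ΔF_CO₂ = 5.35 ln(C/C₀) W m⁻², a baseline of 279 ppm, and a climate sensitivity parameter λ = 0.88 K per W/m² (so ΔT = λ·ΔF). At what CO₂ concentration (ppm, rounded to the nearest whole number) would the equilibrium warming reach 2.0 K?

C ≈ 427 ppm

Required forcing: ΔF = ΔT/λ = 2.0/0.88 = 2.2727 W/m².
Then ln(C/279) = ΔF/5.35 = 2.2727/5.35 = 0.42480.
So C = 279 × e^0.42480 = 279 × 1.52928 = 426.67 ppm.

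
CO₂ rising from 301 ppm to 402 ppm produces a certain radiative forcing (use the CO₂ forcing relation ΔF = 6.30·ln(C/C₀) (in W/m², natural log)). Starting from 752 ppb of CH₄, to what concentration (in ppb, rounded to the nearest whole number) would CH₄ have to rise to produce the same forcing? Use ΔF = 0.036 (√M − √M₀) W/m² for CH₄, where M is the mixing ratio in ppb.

M ≈ 6093 ppb

CO₂ forcing: 6.30 × ln(402/301) = 6.30 × 0.289342 = 1.82285 W/m².
Set 0.036(√M − √752) = 1.82285: √M = 1.82285/0.036 + √752 = 50.6347 + 27.4226 = 78.0573.
M = (78.0573)² = 6092.94 ppb.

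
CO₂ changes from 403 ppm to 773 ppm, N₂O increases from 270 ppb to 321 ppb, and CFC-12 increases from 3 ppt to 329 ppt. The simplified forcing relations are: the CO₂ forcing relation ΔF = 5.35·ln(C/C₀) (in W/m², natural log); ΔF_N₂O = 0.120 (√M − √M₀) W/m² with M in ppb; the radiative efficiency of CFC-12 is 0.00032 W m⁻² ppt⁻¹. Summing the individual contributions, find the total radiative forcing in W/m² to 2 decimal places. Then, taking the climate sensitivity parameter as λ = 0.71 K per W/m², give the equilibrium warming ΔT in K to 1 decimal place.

CO₂: 5.35 × ln(773/403) = 5.35 × ln(1.91811) = 5.35 × 0.65134 = 3.4847 W/m².
N₂O: 0.120 × (√321 − √270) = 0.120 × (17.9165 − 16.4317) = 0.120 × 1.4848 = 0.1782 W/m².
CFC-12: ΔF = 0.00032 × (329 − 3) = 0.00032 × 326 = 0.1043 W/m².
Total ΔF = 3.4847 + 0.1782 + 0.1043 = 3.7672 W/m².
ΔT = λ ΔF = 0.71 × 3.77 = 2.6767 K.

ΔF = 3.77 W/m²; ΔT = 2.7 K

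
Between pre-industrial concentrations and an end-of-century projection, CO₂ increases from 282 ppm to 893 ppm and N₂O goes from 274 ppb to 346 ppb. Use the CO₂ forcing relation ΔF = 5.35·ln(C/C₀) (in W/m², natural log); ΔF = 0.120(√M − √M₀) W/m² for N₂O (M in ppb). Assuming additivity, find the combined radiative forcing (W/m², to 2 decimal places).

CO₂: 5.35 × ln(893/282) = 5.35 × ln(3.16667) = 5.35 × 1.15268 = 6.1668 W/m².
N₂O: 0.120 × (√346 − √274) = 0.120 × (18.6011 − 16.5529) = 0.120 × 2.0482 = 0.2458 W/m².
Total ΔF = 6.1668 + 0.2458 = 6.4126 W/m².

ΔF = 6.41 W/m²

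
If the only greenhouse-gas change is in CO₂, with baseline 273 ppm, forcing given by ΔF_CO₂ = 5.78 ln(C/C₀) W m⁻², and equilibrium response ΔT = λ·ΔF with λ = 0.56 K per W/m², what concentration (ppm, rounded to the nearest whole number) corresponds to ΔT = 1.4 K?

Required forcing: ΔF = ΔT/λ = 1.4/0.56 = 2.5000 W/m².
Then ln(C/273) = ΔF/5.78 = 2.5000/5.78 = 0.43253.
So C = 273 × e^0.43253 = 273 × 1.54115 = 420.73 ppm.

C ≈ 421 ppm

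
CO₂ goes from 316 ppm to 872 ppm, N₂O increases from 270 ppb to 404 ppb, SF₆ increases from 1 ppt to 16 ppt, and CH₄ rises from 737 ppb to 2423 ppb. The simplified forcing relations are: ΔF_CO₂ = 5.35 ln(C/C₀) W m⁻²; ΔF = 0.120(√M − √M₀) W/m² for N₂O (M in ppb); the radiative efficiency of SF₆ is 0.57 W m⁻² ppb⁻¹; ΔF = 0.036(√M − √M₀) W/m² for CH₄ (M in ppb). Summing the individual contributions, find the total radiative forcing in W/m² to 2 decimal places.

CO₂: 5.35 × ln(872/316) = 5.35 × ln(2.75949) = 5.35 × 1.01505 = 5.4305 W/m².
N₂O: 0.120 × (√404 − √270) = 0.120 × (20.0998 − 16.4317) = 0.120 × 3.6681 = 0.4402 W/m².
SF₆: Δ = 16 − 1 = 15 ppt = 0.015 ppb; ΔF = 0.57 × 0.015 = 0.0086 W/m².
CH₄: 0.036 × (√2423 − √737) = 0.036 × (49.2240 − 27.1477) = 0.036 × 22.0763 = 0.7947 W/m².
Total ΔF = 5.4305 + 0.4402 + 0.0086 + 0.7947 = 6.6740 W/m².

ΔF = 6.67 W/m²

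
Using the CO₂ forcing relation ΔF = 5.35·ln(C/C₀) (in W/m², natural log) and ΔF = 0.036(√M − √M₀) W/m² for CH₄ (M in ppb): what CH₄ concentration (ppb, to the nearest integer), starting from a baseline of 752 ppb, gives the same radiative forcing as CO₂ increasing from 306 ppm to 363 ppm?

CO₂ forcing: 5.35 × ln(363/306) = 5.35 × 0.170818 = 0.91388 W/m².
Set 0.036(√M − √752) = 0.91388: √M = 0.91388/0.036 + √752 = 25.3856 + 27.4226 = 52.8082.
M = (52.8082)² = 2788.71 ppb.

M ≈ 2789 ppb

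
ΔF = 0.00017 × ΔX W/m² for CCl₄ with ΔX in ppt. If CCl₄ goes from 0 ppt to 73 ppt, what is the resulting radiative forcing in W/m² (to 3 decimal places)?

ΔF = 0.012 W/m²

CCl₄: ΔF = 0.00017 × (73 − 0) = 0.00017 × 73 = 0.0124 W/m².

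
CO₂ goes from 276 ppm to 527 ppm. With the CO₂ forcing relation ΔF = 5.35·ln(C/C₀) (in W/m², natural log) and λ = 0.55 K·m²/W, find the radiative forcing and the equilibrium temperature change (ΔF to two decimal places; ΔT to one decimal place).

CO₂: 5.35 × ln(527/276) = 5.35 × ln(1.90942) = 5.35 × 0.64680 = 3.4604 W/m².
ΔT = λ ΔF = 0.55 × 3.46 = 1.9030 K.

ΔF = 3.46 W/m²; ΔT = 1.9 K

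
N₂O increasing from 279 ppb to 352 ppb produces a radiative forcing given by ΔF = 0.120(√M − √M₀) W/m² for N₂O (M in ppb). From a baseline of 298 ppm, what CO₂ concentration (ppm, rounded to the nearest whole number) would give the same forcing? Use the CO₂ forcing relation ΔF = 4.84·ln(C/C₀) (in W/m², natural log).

N₂O forcing: 0.120 × (√352 − √279) = 0.120 × (18.7617 − 16.7033) = 0.120 × 2.0584 = 0.24701 W/m².
Set 4.84 ln(C/298) = 0.24701: ln(C/298) = 0.24701/4.84 = 0.05104, so C = 298 × e^0.05104 = 298 × 1.05236 = 313.60 ppm.

C ≈ 314 ppm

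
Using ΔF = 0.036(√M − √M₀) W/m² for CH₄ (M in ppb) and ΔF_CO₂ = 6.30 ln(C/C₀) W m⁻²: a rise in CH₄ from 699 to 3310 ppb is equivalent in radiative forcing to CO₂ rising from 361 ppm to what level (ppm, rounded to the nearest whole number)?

CH₄ forcing: 0.036 × (√3310 − √699) = 0.036 × (57.5326 − 26.4386) = 0.036 × 31.0940 = 1.11938 W/m².
Set 6.30 ln(C/361) = 1.11938: ln(C/361) = 1.11938/6.30 = 0.17768, so C = 361 × e^0.17768 = 361 × 1.19444 = 431.19 ppm.

C ≈ 431 ppm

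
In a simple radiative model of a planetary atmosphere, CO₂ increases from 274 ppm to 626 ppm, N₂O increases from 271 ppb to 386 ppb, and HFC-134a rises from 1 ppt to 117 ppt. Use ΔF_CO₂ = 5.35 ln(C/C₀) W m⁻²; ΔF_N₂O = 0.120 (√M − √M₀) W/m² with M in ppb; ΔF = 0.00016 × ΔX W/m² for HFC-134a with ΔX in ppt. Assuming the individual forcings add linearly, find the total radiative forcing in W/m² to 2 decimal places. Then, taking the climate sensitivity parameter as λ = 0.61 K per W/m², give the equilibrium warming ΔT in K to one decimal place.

CO₂: 5.35 × ln(626/274) = 5.35 × ln(2.28467) = 5.35 × 0.82622 = 4.4203 W/m².
N₂O: 0.120 × (√386 − √271) = 0.120 × (19.6469 − 16.4621) = 0.120 × 3.1848 = 0.3822 W/m².
HFC-134a: ΔF = 0.00016 × (117 − 1) = 0.00016 × 116 = 0.0186 W/m².
Total ΔF = 4.4203 + 0.3822 + 0.0186 = 4.8211 W/m².
ΔT = λ ΔF = 0.61 × 4.82 = 2.9402 K.

ΔF = 4.82 W/m²; ΔT = 2.9 K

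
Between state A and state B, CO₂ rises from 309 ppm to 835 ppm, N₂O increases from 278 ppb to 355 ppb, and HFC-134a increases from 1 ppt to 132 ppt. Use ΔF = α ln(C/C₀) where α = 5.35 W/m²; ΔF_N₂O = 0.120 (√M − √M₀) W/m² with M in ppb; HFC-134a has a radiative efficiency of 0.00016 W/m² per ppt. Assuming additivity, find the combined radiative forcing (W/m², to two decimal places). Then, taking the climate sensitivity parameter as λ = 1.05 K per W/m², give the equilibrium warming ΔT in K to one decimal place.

ΔF = 5.60 W/m²; ΔT = 5.9 K

CO₂: 5.35 × ln(835/309) = 5.35 × ln(2.70227) = 5.35 × 0.99409 = 5.3184 W/m².
N₂O: 0.120 × (√355 − √278) = 0.120 × (18.8414 − 16.6733) = 0.120 × 2.1681 = 0.2602 W/m².
HFC-134a: ΔF = 0.00016 × (132 − 1) = 0.00016 × 131 = 0.0210 W/m².
Total ΔF = 5.3184 + 0.2602 + 0.0210 = 5.5996 W/m².
ΔT = λ ΔF = 1.05 × 5.60 = 5.8800 K.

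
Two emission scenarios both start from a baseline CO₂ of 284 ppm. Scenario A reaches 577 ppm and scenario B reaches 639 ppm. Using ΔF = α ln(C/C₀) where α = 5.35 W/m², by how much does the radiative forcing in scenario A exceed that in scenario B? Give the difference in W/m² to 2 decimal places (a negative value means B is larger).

ΔF_A = 5.35 ln(577/284) = 5.35 × 0.70887 = 3.7925 W/m².
ΔF_B = 5.35 ln(639/284) = 5.35 × 0.81093 = 4.3385 W/m².
Difference: 3.7925 − 4.3385 = -0.5460 W/m².
(Equivalently, ΔF_A − ΔF_B = 5.35 ln(577/639) = 5.35 × -0.10206 = -0.5460 W/m².)

ΔF_A − ΔF_B = -0.55 W/m²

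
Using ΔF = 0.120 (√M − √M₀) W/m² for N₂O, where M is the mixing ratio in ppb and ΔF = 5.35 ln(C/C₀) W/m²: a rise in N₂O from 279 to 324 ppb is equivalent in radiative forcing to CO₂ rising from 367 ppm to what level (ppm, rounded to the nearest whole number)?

C ≈ 378 ppm

N₂O forcing: 0.120 × (√324 − √279) = 0.120 × (18.0000 − 16.7033) = 0.120 × 1.2967 = 0.15560 W/m².
Set 5.35 ln(C/367) = 0.15560: ln(C/367) = 0.15560/5.35 = 0.02908, so C = 367 × e^0.02908 = 367 × 1.02951 = 377.83 ppm.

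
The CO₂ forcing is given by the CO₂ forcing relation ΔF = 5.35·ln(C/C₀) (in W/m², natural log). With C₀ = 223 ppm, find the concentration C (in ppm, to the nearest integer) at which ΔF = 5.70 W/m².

Set 5.35 ln(C/223) = 5.70, so ln(C/223) = 5.70/5.35 = 1.06542.
Then C/223 = e^1.06542 = 2.90206, giving C = 223 × 2.90206 = 647.16 ppm.

C ≈ 647 ppm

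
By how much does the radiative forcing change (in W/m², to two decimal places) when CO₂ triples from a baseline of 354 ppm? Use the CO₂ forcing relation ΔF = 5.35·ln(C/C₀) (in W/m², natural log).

ΔF = 5.35 × ln(3) = 5.35 × 1.09861 = 5.8776 W/m².

ΔF = 5.88 W/m²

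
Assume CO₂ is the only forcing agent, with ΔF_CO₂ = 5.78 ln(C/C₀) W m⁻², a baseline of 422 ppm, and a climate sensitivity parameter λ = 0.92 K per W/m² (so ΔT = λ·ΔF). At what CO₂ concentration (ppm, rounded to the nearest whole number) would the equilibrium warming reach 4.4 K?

Required forcing: ΔF = ΔT/λ = 4.4/0.92 = 4.7826 W/m².
Then ln(C/422) = ΔF/5.78 = 4.7826/5.78 = 0.82744.
So C = 422 × e^0.82744 = 422 × 2.28746 = 965.31 ppm.

C ≈ 965 ppm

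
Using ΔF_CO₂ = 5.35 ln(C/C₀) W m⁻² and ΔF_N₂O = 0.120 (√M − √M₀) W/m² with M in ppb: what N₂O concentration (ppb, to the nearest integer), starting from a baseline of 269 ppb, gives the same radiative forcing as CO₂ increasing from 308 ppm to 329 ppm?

CO₂ forcing: 5.35 × ln(329/308) = 5.35 × 0.065958 = 0.35288 W/m².
Set 0.120(√M − √269) = 0.35288: √M = 0.35288/0.120 + √269 = 2.9407 + 16.4012 = 19.3419.
M = (19.3419)² = 374.11 ppb.

M ≈ 374 ppb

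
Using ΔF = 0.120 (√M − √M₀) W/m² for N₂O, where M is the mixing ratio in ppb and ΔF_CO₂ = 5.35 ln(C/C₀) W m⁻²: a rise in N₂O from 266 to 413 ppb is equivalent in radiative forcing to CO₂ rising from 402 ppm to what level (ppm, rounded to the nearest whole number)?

C ≈ 440 ppm

N₂O forcing: 0.120 × (√413 − √266) = 0.120 × (20.3224 − 16.3095) = 0.120 × 4.0129 = 0.48155 W/m².
Set 5.35 ln(C/402) = 0.48155: ln(C/402) = 0.48155/5.35 = 0.09001, so C = 402 × e^0.09001 = 402 × 1.09419 = 439.86 ppm.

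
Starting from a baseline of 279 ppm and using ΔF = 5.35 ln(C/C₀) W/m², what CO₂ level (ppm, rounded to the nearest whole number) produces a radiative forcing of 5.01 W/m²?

Set 5.35 ln(C/279) = 5.01, so ln(C/279) = 5.01/5.35 = 0.93645.
Then C/279 = e^0.93645 = 2.55091, giving C = 279 × 2.55091 = 711.70 ppm.

C ≈ 712 ppm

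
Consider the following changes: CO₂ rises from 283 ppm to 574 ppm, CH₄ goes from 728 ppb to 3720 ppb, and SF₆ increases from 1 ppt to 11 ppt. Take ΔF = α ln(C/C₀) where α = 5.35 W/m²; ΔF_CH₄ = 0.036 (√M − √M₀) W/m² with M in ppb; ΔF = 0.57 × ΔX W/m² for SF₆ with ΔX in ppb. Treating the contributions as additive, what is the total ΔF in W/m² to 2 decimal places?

ΔF = 5.01 W/m²

CO₂: 5.35 × ln(574/283) = 5.35 × ln(2.02827) = 5.35 × 0.70718 = 3.7834 W/m².
CH₄: 0.036 × (√3720 − √728) = 0.036 × (60.9918 − 26.9815) = 0.036 × 34.0103 = 1.2244 W/m².
SF₆: Δ = 11 − 1 = 10 ppt = 0.010 ppb; ΔF = 0.57 × 0.010 = 0.0057 W/m².
Total ΔF = 3.7834 + 1.2244 + 0.0057 = 5.0135 W/m².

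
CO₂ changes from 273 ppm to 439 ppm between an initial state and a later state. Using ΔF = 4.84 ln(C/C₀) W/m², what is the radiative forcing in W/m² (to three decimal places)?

ΔF = 2.299 W/m²

CO₂: 4.84 × ln(439/273) = 4.84 × ln(1.60806) = 4.84 × 0.47503 = 2.2991 W/m².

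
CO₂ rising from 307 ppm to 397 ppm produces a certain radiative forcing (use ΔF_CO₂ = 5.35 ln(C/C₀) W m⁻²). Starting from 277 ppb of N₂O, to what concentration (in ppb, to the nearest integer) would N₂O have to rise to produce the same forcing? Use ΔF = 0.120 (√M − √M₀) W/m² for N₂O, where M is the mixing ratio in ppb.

CO₂ forcing: 5.35 × ln(397/307) = 5.35 × 0.257089 = 1.37543 W/m².
Set 0.120(√M − √277) = 1.37543: √M = 1.37543/0.120 + √277 = 11.4619 + 16.6433 = 28.1052.
M = (28.1052)² = 789.90 ppb.

M ≈ 790 ppb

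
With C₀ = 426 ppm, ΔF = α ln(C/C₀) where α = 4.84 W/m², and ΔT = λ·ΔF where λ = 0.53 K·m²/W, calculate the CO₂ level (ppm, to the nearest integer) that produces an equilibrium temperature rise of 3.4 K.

C ≈ 1603 ppm

Required forcing: ΔF = ΔT/λ = 3.4/0.53 = 6.4151 W/m².
Then ln(C/426) = ΔF/4.84 = 6.4151/4.84 = 1.32543.
So C = 426 × e^1.32543 = 426 × 3.76380 = 1603.38 ppm.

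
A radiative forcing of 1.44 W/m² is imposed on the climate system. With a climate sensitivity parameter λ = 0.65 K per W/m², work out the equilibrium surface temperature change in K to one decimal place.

ΔT = λ ΔF = 0.65 × 1.44 = 0.9360 K.

ΔT = 0.9 K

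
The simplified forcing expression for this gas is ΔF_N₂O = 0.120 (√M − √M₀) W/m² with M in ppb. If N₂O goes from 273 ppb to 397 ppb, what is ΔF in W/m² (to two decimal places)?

N₂O: 0.120 × (√397 − √273) = 0.120 × (19.9249 − 16.5227) = 0.120 × 3.4022 = 0.4083 W/m².

ΔF = 0.41 W/m²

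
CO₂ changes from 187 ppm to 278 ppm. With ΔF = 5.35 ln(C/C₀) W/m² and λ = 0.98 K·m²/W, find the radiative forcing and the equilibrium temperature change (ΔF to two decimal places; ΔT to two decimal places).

ΔF = 2.12 W/m²; ΔT = 2.08 K

CO₂: 5.35 × ln(278/187) = 5.35 × ln(1.48663) = 5.35 × 0.39651 = 2.1213 W/m².
ΔT = λ ΔF = 0.98 × 2.12 = 2.0776 K.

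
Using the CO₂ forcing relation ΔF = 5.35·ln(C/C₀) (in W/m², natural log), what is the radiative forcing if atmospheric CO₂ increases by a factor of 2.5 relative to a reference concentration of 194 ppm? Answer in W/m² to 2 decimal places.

ΔF = 5.35 × ln(2.5) = 5.35 × 0.91629 = 4.9022 W/m².

ΔF = 4.90 W/m²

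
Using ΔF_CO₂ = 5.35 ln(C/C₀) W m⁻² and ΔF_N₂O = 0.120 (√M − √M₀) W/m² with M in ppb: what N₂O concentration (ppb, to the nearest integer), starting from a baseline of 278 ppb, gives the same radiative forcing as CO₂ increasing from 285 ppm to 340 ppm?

CO₂ forcing: 5.35 × ln(340/285) = 5.35 × 0.176456 = 0.94404 W/m².
Set 0.120(√M − √278) = 0.94404: √M = 0.94404/0.120 + √278 = 7.8670 + 16.6733 = 24.5403.
M = (24.5403)² = 602.23 ppb.

M ≈ 602 ppb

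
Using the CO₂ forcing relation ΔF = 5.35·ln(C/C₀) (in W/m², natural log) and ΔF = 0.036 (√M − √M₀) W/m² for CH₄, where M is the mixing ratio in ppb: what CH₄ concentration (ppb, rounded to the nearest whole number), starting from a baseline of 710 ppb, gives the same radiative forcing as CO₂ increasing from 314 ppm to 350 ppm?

CO₂ forcing: 5.35 × ln(350/314) = 5.35 × 0.108540 = 0.58069 W/m².
Set 0.036(√M − √710) = 0.58069: √M = 0.58069/0.036 + √710 = 16.1303 + 26.6458 = 42.7761.
M = (42.7761)² = 1829.79 ppb.

M ≈ 1830 ppb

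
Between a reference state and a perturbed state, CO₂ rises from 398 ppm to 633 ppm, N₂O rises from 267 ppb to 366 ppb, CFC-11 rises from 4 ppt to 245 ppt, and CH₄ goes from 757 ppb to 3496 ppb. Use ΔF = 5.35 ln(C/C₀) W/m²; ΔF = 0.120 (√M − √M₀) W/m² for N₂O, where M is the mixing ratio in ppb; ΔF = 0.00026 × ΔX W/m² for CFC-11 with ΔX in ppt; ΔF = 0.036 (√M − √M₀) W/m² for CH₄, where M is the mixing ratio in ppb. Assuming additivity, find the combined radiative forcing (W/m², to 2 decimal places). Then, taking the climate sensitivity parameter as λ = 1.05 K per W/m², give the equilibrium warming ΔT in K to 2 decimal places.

CO₂: 5.35 × ln(633/398) = 5.35 × ln(1.59045) = 5.35 × 0.46402 = 2.4825 W/m².
N₂O: 0.120 × (√366 − √267) = 0.120 × (19.1311 − 16.3401) = 0.120 × 2.7910 = 0.3349 W/m².
CFC-11: ΔF = 0.00026 × (245 − 4) = 0.00026 × 241 = 0.0627 W/m².
CH₄: 0.036 × (√3496 − √757) = 0.036 × (59.1270 − 27.5136) = 0.036 × 31.6134 = 1.1381 W/m².
Total ΔF = 2.4825 + 0.3349 + 0.0627 + 1.1381 = 4.0182 W/m².
ΔT = λ ΔF = 1.05 × 4.02 = 4.2210 K.

ΔF = 4.02 W/m²; ΔT = 4.22 K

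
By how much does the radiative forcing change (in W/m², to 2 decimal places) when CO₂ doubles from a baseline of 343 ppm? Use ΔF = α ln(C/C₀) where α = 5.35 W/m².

ΔF = 5.35 × ln(2) = 5.35 × 0.69315 = 3.7084 W/m².

ΔF = 3.71 W/m²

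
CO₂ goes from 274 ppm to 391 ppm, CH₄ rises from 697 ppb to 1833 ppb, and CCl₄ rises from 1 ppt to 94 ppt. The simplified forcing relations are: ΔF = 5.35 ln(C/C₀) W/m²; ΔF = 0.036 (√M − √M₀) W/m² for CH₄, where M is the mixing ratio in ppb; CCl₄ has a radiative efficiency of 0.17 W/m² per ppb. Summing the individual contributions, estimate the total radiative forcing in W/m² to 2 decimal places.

CO₂: 5.35 × ln(391/274) = 5.35 × ln(1.42701) = 5.35 × 0.35558 = 1.9024 W/m².
CH₄: 0.036 × (√1833 − √697) = 0.036 × (42.8135 − 26.4008) = 0.036 × 16.4127 = 0.5909 W/m².
CCl₄: Δ = 94 − 1 = 93 ppt = 0.093 ppb; ΔF = 0.17 × 0.093 = 0.0158 W/m².
Total ΔF = 1.9024 + 0.5909 + 0.0158 = 2.5091 W/m².

ΔF = 2.51 W/m²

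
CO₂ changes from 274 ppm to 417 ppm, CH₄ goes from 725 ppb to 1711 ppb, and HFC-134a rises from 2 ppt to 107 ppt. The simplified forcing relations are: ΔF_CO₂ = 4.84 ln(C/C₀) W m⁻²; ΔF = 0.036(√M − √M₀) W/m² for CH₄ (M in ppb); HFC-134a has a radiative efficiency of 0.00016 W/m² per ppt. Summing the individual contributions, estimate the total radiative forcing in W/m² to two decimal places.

CO₂: 4.84 × ln(417/274) = 4.84 × ln(1.52190) = 4.84 × 0.41996 = 2.0326 W/m².
CH₄: 0.036 × (√1711 − √725) = 0.036 × (41.3642 − 26.9258) = 0.036 × 14.4384 = 0.5198 W/m².
HFC-134a: ΔF = 0.00016 × (107 − 2) = 0.00016 × 105 = 0.0168 W/m².
Total ΔF = 2.0326 + 0.5198 + 0.0168 = 2.5692 W/m².

ΔF = 2.57 W/m²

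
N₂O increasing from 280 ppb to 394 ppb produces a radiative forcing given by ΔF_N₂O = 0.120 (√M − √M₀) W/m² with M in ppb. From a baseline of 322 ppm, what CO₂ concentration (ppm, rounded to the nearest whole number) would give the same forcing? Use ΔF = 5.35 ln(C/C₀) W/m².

C ≈ 345 ppm

N₂O forcing: 0.120 × (√394 − √280) = 0.120 × (19.8494 − 16.7332) = 0.120 × 3.1162 = 0.37394 W/m².
Set 5.35 ln(C/322) = 0.37394: ln(C/322) = 0.37394/5.35 = 0.06990, so C = 322 × e^0.06990 = 322 × 1.07240 = 345.31 ppm.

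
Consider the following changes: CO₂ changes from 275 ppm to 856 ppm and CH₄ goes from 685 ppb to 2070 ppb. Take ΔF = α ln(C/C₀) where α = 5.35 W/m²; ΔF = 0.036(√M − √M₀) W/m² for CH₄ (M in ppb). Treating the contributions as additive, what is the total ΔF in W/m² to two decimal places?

CO₂: 5.35 × ln(856/275) = 5.35 × ln(3.11273) = 5.35 × 1.13550 = 6.0749 W/m².
CH₄: 0.036 × (√2070 − √685) = 0.036 × (45.4973 − 26.1725) = 0.036 × 19.3248 = 0.6957 W/m².
Total ΔF = 6.0749 + 0.6957 = 6.7706 W/m².

ΔF = 6.77 W/m²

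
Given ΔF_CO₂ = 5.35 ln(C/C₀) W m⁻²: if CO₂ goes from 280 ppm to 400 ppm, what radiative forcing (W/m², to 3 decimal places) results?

ΔF = 1.908 W/m²

CO₂ absorption bands are partially saturated, so forcing scales with the logarithm of the concentration ratio.
CO₂: 5.35 × ln(400/280) = 5.35 × ln(1.42857) = 5.35 × 0.35667 = 1.9082 W/m².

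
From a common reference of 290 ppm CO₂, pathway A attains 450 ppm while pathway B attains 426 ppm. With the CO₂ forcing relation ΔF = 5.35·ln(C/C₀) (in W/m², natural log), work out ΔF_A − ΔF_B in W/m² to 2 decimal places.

ΔF_A − ΔF_B = 0.29 W/m²

ΔF_A = 5.35 ln(450/290) = 5.35 × 0.43937 = 2.3506 W/m².
ΔF_B = 5.35 ln(426/290) = 5.35 × 0.38456 = 2.0574 W/m².
Difference: 2.3506 − 2.0574 = 0.2932 W/m².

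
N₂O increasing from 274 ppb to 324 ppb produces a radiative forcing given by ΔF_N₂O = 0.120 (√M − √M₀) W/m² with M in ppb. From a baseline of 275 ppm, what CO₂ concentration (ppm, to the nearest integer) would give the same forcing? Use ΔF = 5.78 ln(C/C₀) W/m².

N₂O forcing: 0.120 × (√324 − √274) = 0.120 × (18.0000 − 16.5529) = 0.120 × 1.4471 = 0.17365 W/m².
Set 5.78 ln(C/275) = 0.17365: ln(C/275) = 0.17365/5.78 = 0.03004, so C = 275 × e^0.03004 = 275 × 1.03050 = 283.39 ppm.

C ≈ 283 ppm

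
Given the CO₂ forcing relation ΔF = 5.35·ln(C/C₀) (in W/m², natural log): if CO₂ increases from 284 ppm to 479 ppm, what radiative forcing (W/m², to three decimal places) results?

CO₂: 5.35 × ln(479/284) = 5.35 × ln(1.68662) = 5.35 × 0.52273 = 2.7966 W/m².

ΔF = 2.797 W/m²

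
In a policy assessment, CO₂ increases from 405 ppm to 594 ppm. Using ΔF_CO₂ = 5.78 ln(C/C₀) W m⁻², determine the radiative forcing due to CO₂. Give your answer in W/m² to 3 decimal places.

CO₂: 5.78 × ln(594/405) = 5.78 × ln(1.46667) = 5.78 × 0.38299 = 2.2137 W/m².

ΔF = 2.214 W/m²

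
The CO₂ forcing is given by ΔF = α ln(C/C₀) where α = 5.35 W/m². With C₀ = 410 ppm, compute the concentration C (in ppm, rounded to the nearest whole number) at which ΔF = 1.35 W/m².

C ≈ 528 ppm

Set 5.35 ln(C/410) = 1.35, so ln(C/410) = 1.35/5.35 = 0.25234.
Then C/410 = e^0.25234 = 1.28703, giving C = 410 × 1.28703 = 527.68 ppm.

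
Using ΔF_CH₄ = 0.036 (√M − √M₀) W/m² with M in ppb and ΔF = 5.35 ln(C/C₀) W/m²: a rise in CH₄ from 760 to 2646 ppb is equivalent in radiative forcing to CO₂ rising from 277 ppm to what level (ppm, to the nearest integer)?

C ≈ 325 ppm

CH₄ forcing: 0.036 × (√2646 − √760) = 0.036 × (51.4393 − 27.5681) = 0.036 × 23.8712 = 0.85936 W/m².
Set 5.35 ln(C/277) = 0.85936: ln(C/277) = 0.85936/5.35 = 0.16063, so C = 277 × e^0.16063 = 277 × 1.17425 = 325.27 ppm.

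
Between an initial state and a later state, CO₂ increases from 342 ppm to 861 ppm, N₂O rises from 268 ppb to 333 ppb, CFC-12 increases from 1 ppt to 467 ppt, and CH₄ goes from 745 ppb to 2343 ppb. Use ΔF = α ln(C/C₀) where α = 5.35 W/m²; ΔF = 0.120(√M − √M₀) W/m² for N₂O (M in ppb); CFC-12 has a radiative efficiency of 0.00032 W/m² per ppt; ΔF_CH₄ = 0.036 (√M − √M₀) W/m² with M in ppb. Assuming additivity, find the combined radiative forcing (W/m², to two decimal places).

ΔF = 6.07 W/m²

CO₂: 5.35 × ln(861/342) = 5.35 × ln(2.51754) = 5.35 × 0.92328 = 4.9395 W/m².
N₂O: 0.120 × (√333 − √268) = 0.120 × (18.2483 − 16.3707) = 0.120 × 1.8776 = 0.2253 W/m².
CFC-12: ΔF = 0.00032 × (467 − 1) = 0.00032 × 466 = 0.1491 W/m².
CH₄: 0.036 × (√2343 − √745) = 0.036 × (48.4045 − 27.2947) = 0.036 × 21.1098 = 0.7600 W/m².
Total ΔF = 4.9395 + 0.2253 + 0.1491 + 0.7600 = 6.0739 W/m².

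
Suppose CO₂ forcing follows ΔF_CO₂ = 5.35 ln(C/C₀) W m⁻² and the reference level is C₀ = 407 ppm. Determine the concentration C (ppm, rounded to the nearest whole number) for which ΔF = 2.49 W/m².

C ≈ 648 ppm

Set 5.35 ln(C/407) = 2.49, so ln(C/407) = 2.49/5.35 = 0.46542.
Then C/407 = e^0.46542 = 1.59268, giving C = 407 × 1.59268 = 648.22 ppm.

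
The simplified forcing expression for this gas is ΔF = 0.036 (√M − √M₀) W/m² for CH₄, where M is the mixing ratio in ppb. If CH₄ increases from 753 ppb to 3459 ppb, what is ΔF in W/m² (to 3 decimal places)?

ΔF = 1.129 W/m²

CH₄: 0.036 × (√3459 − √753) = 0.036 × (58.8133 − 27.4408) = 0.036 × 31.3725 = 1.1294 W/m².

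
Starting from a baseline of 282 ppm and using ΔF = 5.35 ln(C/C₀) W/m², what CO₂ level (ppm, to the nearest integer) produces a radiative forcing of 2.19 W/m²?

C ≈ 425 ppm

Set 5.35 ln(C/282) = 2.19, so ln(C/282) = 2.19/5.35 = 0.40935.
Then C/282 = e^0.40935 = 1.50584, giving C = 282 × 1.50584 = 424.65 ppm.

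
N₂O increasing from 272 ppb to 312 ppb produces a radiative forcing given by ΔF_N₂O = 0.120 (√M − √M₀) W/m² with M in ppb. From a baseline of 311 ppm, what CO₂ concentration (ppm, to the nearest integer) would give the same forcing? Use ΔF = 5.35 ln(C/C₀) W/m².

C ≈ 319 ppm

N₂O forcing: 0.120 × (√312 − √272) = 0.120 × (17.6635 − 16.4924) = 0.120 × 1.1711 = 0.14053 W/m².
Set 5.35 ln(C/311) = 0.14053: ln(C/311) = 0.14053/5.35 = 0.02627, so C = 311 × e^0.02627 = 311 × 1.02662 = 319.28 ppm.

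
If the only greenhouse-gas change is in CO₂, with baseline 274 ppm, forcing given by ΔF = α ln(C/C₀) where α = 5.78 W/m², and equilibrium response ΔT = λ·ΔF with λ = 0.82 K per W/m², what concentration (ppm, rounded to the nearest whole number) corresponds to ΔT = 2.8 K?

Required forcing: ΔF = ΔT/λ = 2.8/0.82 = 3.4146 W/m².
Then ln(C/274) = ΔF/5.78 = 3.4146/5.78 = 0.59076.
So C = 274 × e^0.59076 = 274 × 1.80536 = 494.67 ppm.

C ≈ 495 ppm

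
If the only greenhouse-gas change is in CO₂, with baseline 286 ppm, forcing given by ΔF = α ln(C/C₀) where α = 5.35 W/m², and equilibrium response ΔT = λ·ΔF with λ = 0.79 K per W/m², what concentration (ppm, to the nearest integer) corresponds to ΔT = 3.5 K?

C ≈ 655 ppm

Required forcing: ΔF = ΔT/λ = 3.5/0.79 = 4.4304 W/m².
Then ln(C/286) = ΔF/5.35 = 4.4304/5.35 = 0.82811.
So C = 286 × e^0.82811 = 286 × 2.28899 = 654.65 ppm.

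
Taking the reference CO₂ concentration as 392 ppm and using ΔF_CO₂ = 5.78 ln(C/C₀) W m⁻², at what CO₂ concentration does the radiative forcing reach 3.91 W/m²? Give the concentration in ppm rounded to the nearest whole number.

Set 5.78 ln(C/392) = 3.91, so ln(C/392) = 3.91/5.78 = 0.67647.
Then C/392 = e^0.67647 = 1.96692, giving C = 392 × 1.96692 = 771.03 ppm.

C ≈ 771 ppm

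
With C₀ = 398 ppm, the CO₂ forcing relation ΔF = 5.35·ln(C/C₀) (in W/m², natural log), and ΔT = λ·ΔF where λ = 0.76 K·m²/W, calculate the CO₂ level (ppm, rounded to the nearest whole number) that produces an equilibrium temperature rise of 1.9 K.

C ≈ 635 ppm

Required forcing: ΔF = ΔT/λ = 1.9/0.76 = 2.5000 W/m².
Then ln(C/398) = ΔF/5.35 = 2.5000/5.35 = 0.46729.
So C = 398 × e^0.46729 = 398 × 1.59566 = 635.07 ppm.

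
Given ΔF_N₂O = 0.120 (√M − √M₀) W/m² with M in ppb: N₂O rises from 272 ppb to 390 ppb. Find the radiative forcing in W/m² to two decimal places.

ΔF = 0.39 W/m²

N₂O: 0.120 × (√390 − √272) = 0.120 × (19.7484 − 16.4924) = 0.120 × 3.2560 = 0.3907 W/m².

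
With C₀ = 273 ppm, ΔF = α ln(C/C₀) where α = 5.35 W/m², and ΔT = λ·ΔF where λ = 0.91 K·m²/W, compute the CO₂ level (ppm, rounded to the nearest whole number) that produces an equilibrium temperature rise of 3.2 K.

Required forcing: ΔF = ΔT/λ = 3.2/0.91 = 3.5165 W/m².
Then ln(C/273) = ΔF/5.35 = 3.5165/5.35 = 0.65729.
So C = 273 × e^0.65729 = 273 × 1.92956 = 526.77 ppm.

C ≈ 527 ppm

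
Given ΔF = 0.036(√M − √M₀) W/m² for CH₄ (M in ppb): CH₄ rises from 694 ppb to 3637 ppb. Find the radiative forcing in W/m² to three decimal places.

ΔF = 1.223 W/m²

CH₄: 0.036 × (√3637 − √694) = 0.036 × (60.3075 − 26.3439) = 0.036 × 33.9636 = 1.2227 W/m².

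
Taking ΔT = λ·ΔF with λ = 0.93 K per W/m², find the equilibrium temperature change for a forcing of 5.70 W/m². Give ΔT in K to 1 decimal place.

ΔT = 5.3 K

ΔT = λ ΔF = 0.93 × 5.70 = 5.3010 K.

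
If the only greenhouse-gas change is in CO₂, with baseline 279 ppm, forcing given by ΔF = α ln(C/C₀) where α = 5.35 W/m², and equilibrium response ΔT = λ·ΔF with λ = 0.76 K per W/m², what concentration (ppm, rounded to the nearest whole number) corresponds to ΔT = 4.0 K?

Required forcing: ΔF = ΔT/λ = 4.0/0.76 = 5.2632 W/m².
Then ln(C/279) = ΔF/5.35 = 5.2632/5.35 = 0.98378.
So C = 279 × e^0.98378 = 279 × 2.67455 = 746.20 ppm.

C ≈ 746 ppm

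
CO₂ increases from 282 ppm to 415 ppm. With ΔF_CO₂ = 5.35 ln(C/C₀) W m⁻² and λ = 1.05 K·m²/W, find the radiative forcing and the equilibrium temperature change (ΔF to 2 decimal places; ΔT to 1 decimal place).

ΔF = 2.07 W/m²; ΔT = 2.2 K

CO₂: 5.35 × ln(415/282) = 5.35 × ln(1.47163) = 5.35 × 0.38637 = 2.0671 W/m².
ΔT = λ ΔF = 1.05 × 2.07 = 2.1735 K.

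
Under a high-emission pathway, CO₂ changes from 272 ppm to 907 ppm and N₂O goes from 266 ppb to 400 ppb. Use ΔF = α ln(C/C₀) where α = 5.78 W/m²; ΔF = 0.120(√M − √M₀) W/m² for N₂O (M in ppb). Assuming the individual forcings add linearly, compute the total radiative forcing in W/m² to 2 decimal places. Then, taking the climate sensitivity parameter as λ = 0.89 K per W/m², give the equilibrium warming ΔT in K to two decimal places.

CO₂: 5.78 × ln(907/272) = 5.78 × ln(3.33456) = 5.78 × 1.20434 = 6.9611 W/m².
N₂O: 0.120 × (√400 − √266) = 0.120 × (20.0000 − 16.3095) = 0.120 × 3.6905 = 0.4429 W/m².
Total ΔF = 6.9611 + 0.4429 = 7.4040 W/m².
ΔT = λ ΔF = 0.89 × 7.40 = 6.5860 K.

ΔF = 7.40 W/m²; ΔT = 6.59 K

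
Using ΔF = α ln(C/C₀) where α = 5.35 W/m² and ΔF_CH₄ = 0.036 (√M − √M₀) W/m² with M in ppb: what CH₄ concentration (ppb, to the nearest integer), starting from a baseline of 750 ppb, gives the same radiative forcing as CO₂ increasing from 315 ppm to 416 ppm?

CO₂ forcing: 5.35 × ln(416/315) = 5.35 × 0.278113 = 1.48790 W/m².
Set 0.036(√M − √750) = 1.48790: √M = 1.48790/0.036 + √750 = 41.3306 + 27.3861 = 68.7167.
M = (68.7167)² = 4721.98 ppb.

M ≈ 4722 ppb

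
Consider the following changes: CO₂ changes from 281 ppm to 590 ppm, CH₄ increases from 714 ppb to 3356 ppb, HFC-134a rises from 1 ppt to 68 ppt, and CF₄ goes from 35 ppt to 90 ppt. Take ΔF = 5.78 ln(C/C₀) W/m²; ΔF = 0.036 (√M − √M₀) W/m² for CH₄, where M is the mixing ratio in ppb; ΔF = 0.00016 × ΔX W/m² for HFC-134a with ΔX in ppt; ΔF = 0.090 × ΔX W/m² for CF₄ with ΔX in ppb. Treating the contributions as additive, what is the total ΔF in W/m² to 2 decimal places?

CO₂: 5.78 × ln(590/281) = 5.78 × ln(2.09964) = 5.78 × 0.74177 = 4.2874 W/m².
CH₄: 0.036 × (√3356 − √714) = 0.036 × (57.9310 − 26.7208) = 0.036 × 31.2102 = 1.1236 W/m².
HFC-134a: ΔF = 0.00016 × (68 − 1) = 0.00016 × 67 = 0.0107 W/m².
CF₄: Δ = 90 − 35 = 55 ppt = 0.055 ppb; ΔF = 0.090 × 0.055 = 0.0050 W/m².
Total ΔF = 4.2874 + 1.1236 + 0.0107 + 0.0050 = 5.4267 W/m².

ΔF = 5.43 W/m²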